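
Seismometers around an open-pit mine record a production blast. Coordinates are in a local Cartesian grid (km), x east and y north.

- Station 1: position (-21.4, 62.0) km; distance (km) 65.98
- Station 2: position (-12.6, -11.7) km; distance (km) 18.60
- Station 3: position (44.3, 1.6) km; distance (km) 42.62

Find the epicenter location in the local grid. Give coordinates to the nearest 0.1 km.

Circle about each station: (x + 21.4)² + (y − 62.0)² = 65.98²; (x + 12.6)² + (y + 11.7)² = 18.60²; (x − 44.3)² + (y − 1.6)² = 42.62².
Subtracting pairs of circle equations eliminates x²+y² and gives linear equations (the radical axes):
17.6 x − 147.4 y = 1.09
131.4 x − 120.8 y = 199.99
Solving the 2×2 system: x ≈ 1.7, y ≈ 0.2 km.

1.7 km east, 0.2 km north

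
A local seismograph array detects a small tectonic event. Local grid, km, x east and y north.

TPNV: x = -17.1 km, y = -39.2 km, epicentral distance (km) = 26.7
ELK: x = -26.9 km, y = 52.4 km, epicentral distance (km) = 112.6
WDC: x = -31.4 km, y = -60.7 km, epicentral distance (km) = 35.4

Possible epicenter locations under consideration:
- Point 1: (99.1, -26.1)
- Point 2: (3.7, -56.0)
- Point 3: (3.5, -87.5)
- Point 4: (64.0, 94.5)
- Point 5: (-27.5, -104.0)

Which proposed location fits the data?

For each candidate, compare |candidate − station| to the reported distance:
Point 1: residuals TPNV 90.2, ELK 35.9, WDC 99.6 → max 99.6 km
Point 2: residuals TPNV 0.0, ELK 0.0, WDC 0.0 → max 0.0 km
Point 3: residuals TPNV 25.8, ELK 30.6, WDC 8.6 → max 30.6 km
Point 4: residuals TPNV 129.7, ELK 12.4, WDC 146.8 → max 146.8 km
Point 5: residuals TPNV 38.9, ELK 43.8, WDC 8.1 → max 43.8 km
Only Point 2 has all residuals ≈ 0.

Point 2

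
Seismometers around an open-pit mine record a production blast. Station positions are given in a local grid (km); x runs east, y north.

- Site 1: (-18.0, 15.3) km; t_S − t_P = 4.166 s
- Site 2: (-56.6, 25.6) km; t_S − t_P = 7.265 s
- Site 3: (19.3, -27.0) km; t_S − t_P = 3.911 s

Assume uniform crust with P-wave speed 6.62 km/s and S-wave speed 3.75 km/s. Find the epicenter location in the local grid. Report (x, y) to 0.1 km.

Distance from S−P lag: d = Δt · v_P v_S / (v_P − v_S) = Δt · (6.62·3.75)/(6.62−3.75) ≈ 8.6498·Δt.
So d_Site 1 = 36.04, d_Site 2 = 62.84, d_Site 3 = 33.83 km.
Circle about each station: (x + 18.0)² + (y − 15.3)² = 36.04²; (x + 56.6)² + (y − 25.6)² = 62.84²; (x − 19.3)² + (y + 27.0)² = 33.83².
Subtracting the Site 1 equation from the Site 2 and Site 3 equations removes the quadratic terms:
-77.2 x + 20.6 y = 650.85
74.6 x − 84.6 y = 697.81
Solving the 2×2 system: x ≈ -13.9, y ≈ -20.5 km.
Check against Site 1 (with the unrounded x, y): √((x + 18.0)²+(y − 15.3)²) = 36.04 ≈ 36.04 km. ✓

x ≈ -13.9 km, y ≈ -20.5 km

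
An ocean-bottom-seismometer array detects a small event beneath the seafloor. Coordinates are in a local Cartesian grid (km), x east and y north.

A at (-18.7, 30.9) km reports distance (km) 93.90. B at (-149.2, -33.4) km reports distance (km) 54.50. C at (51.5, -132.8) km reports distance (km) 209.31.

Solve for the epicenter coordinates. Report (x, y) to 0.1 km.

Circle about each station: (x + 18.7)² + (y − 30.9)² = 93.90²; (x + 149.2)² + (y + 33.4)² = 54.50²; (x − 51.5)² + (y + 132.8)² = 209.31².
Subtracting the A equation from the B and C equations removes the quadratic terms:
-261.0 x − 128.6 y = 27918.66
140.4 x − 327.4 y = -16009.88
Solving the 2×2 system: x ≈ -108.2, y ≈ 2.5 km.

x ≈ -108.2 km, y ≈ 2.5 km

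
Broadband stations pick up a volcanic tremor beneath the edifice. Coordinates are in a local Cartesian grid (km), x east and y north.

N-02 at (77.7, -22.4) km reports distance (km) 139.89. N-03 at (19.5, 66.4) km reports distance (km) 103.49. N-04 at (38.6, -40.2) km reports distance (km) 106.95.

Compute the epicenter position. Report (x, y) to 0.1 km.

x ≈ -60.3 km, y ≈ 0.5 km

Circle about each station: (x − 77.7)² + (y + 22.4)² = 139.89²; (x − 19.5)² + (y − 66.4)² = 103.49²; (x − 38.6)² + (y + 40.2)² = 106.95².
Subtracting the N-02 equation from the N-03 and N-04 equations removes the quadratic terms:
-116.4 x + 177.6 y = 7109.19
-78.2 x − 35.6 y = 4697.86
Solving the 2×2 system: x ≈ -60.3, y ≈ 0.5 km.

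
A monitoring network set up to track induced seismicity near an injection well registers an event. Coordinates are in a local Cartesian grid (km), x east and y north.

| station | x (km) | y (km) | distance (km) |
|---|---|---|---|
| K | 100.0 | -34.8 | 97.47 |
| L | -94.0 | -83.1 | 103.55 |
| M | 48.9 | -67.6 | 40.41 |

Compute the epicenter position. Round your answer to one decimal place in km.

Circle about each station: (x − 100.0)² + (y + 34.8)² = 97.47²; (x + 94.0)² + (y + 83.1)² = 103.55²; (x − 48.9)² + (y + 67.6)² = 40.41².
Subtracting the K equation from the L and M equations removes the quadratic terms:
-388.0 x − 96.6 y = 3308.37
-102.2 x − 65.6 y = 3617.36
Solving the 2×2 system: x ≈ 8.5, y ≈ -68.4 km.

(8.5, -68.4)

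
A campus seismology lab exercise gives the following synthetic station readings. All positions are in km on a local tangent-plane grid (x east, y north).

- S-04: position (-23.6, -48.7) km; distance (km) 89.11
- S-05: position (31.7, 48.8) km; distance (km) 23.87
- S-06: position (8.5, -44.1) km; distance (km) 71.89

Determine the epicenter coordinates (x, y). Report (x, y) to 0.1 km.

(25.3, 25.8)

Circle about each station: (x + 23.6)² + (y + 48.7)² = 89.11²; (x − 31.7)² + (y − 48.8)² = 23.87²; (x − 8.5)² + (y + 44.1)² = 71.89².
Subtracting the S-04 equation from the S-05 and S-06 equations removes the quadratic terms:
110.6 x + 195.0 y = 7828.50
64.2 x + 9.2 y = 1860.83
Solving the 2×2 system: x ≈ 25.3, y ≈ 25.8 km.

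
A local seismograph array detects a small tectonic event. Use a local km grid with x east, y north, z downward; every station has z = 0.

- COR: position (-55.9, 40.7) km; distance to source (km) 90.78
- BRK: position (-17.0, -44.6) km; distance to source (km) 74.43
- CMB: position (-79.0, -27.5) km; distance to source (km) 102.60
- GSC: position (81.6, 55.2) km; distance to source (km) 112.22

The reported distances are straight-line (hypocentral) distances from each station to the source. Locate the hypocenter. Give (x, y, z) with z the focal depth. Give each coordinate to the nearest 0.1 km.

x ≈ 2.1 km, y ≈ -0.2 km, depth ≈ 56.6 km

Each station gives a sphere (x−x_i)² + (y−y_i)² + z² = d_i² (stations at z=0).
Subtracting the COR sphere from BRK and CMB: z² cancels, leaving linear equations in x and y:
77.8 x − 170.6 y = 198.04
-46.2 x − 136.4 y = -69.80
Solving: x ≈ 2.105, y ≈ -0.201 km (keep extra digits for the depth step; rounded: 2.1, -0.2).
Then from the COR sphere: z² = 90.78² − (x + 55.9)² − (y − 40.7)² with x = 2.105, y = -0.201, so z ≈ 56.600 ≈ 56.6 km.
Check against GSC (with the unrounded solution): distance 112.22 ≈ 112.22 km. ✓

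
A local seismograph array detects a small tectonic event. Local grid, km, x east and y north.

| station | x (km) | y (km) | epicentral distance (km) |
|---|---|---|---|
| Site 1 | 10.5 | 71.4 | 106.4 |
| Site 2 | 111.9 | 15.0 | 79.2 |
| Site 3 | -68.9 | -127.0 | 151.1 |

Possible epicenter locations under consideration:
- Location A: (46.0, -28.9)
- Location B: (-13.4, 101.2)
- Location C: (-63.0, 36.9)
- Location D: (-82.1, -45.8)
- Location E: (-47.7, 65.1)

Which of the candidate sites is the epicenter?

For each candidate, compare |candidate − station| to the reported distance:
Location A: residuals Site 1 0.0, Site 2 0.0, Site 3 0.0 → max 0.0 km
Location B: residuals Site 1 68.2, Site 2 72.9, Site 3 83.8 → max 83.8 km
Location C: residuals Site 1 25.2, Site 2 97.1, Site 3 12.9 → max 97.1 km
Location D: residuals Site 1 43.0, Site 2 124.1, Site 3 68.8 → max 124.1 km
Location E: residuals Site 1 47.9, Site 2 88.1, Site 3 42.2 → max 88.1 km
Only Location A has all residuals ≈ 0.

Location A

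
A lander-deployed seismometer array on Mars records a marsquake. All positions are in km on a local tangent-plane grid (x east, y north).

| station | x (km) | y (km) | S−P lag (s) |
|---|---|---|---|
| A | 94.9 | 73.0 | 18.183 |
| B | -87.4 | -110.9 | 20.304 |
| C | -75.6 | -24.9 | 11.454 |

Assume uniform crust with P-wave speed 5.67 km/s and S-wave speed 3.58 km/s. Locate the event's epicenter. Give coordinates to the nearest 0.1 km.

Distance from S−P lag: d = Δt · v_P v_S / (v_P − v_S) = Δt · (5.67·3.58)/(5.67−3.58) ≈ 9.7122·Δt.
So d_A = 176.60, d_B = 197.20, d_C = 111.24 km.
Circle about each station: (x − 94.9)² + (y − 73.0)² = 176.60²; (x + 87.4)² + (y + 110.9)² = 197.20²; (x + 75.6)² + (y + 24.9)² = 111.24².
Subtracting the A equation from the B and C equations removes the quadratic terms:
-364.6 x − 367.8 y = -2097.72
-341.0 x − 195.8 y = 10813.58
Solving the 2×2 system: x ≈ -81.2, y ≈ 86.2 km.

(-81.2, 86.2)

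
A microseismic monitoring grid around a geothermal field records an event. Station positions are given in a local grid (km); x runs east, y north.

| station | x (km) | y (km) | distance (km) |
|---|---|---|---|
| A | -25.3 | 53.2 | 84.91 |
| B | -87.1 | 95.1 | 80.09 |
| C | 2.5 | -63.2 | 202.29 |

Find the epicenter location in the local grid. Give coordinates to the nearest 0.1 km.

x ≈ -19.4 km, y ≈ 137.9 km

Circle about each station: (x + 25.3)² + (y − 53.2)² = 84.91²; (x + 87.1)² + (y − 95.1)² = 80.09²; (x − 2.5)² + (y + 63.2)² = 202.29².
Subtracting pairs of circle equations eliminates x²+y² and gives linear equations (the radical axes):
-123.6 x + 83.8 y = 13955.39
55.6 x − 232.8 y = -33181.38
Solving the 2×2 system: x ≈ -19.4, y ≈ 137.9 km.
Check against A (with the unrounded x, y): √((x + 25.3)²+(y − 53.2)²) = 84.90 ≈ 84.91 km. ✓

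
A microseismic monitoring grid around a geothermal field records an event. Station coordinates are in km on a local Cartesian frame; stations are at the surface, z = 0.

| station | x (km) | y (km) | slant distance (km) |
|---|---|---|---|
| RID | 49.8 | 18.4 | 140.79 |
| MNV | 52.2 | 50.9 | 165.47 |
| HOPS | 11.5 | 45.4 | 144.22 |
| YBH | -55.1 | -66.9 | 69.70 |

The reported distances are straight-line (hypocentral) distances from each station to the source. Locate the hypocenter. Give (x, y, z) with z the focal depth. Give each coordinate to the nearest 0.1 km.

(-32.3, -75.5, 65.3)

Each station gives a sphere (x−x_i)² + (y−y_i)² + z² = d_i² (stations at z=0).
Subtracting the RID sphere from MNV and HOPS: z² cancels, leaving linear equations in x and y:
4.8 x + 65.0 y = -5061.45
-76.6 x + 54.0 y = -1602.77
Solving: x ≈ -32.289, y ≈ -75.484 km (keep extra digits for the depth step; rounded: -32.3, -75.5).
Then from the RID sphere: z² = 140.79² − (x − 49.8)² − (y − 18.4)² with x = -32.289, y = -75.484, so z ≈ 65.338 ≈ 65.3 km.
Check against YBH (with the unrounded solution): distance 69.74 ≈ 69.70 km. ✓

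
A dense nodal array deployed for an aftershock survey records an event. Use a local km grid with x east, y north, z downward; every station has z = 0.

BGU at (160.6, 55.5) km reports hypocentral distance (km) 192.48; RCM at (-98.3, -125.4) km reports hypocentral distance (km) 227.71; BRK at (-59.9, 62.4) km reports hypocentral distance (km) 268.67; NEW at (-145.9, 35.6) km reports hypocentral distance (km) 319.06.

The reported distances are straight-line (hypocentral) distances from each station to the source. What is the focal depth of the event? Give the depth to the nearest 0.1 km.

Each station gives a sphere (x−x_i)² + (y−y_i)² + z² = d_i² (stations at z=0).
Subtracting the BGU sphere from RCM and BRK: z² cancels, leaving linear equations in x and y:
-517.8 x − 361.8 y = -18287.85
-441.0 x + 13.8 y = -56525.86
Solving: x ≈ 124.196, y ≈ -127.200 km (keep extra digits for the depth step; rounded: 124.2, -127.2).
Then from the BGU sphere: z² = 192.48² − (x − 160.6)² − (y − 55.5)² with x = 124.196, y = -127.200, so z ≈ 48.415 ≈ 48.4 km.

z ≈ 48.4 km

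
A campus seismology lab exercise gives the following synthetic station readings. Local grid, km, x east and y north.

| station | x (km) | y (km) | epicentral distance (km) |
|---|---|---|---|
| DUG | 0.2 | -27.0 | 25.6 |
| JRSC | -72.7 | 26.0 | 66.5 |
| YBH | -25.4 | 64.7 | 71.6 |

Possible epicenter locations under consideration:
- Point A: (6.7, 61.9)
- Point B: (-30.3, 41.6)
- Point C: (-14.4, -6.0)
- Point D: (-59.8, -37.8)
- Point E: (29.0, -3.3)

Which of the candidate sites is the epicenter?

Point C

For each candidate, compare |candidate − station| to the reported distance:
Point A: residuals DUG 63.5, JRSC 20.6, YBH 39.4 → max 63.5 km
Point B: residuals DUG 49.5, JRSC 21.3, YBH 48.0 → max 49.5 km
Point C: residuals DUG 0.0, JRSC 0.0, YBH 0.0 → max 0.0 km
Point D: residuals DUG 35.4, JRSC 1.4, YBH 36.5 → max 36.5 km
Point E: residuals DUG 11.7, JRSC 39.3, YBH 15.5 → max 39.3 km
Only Point C has all residuals ≈ 0.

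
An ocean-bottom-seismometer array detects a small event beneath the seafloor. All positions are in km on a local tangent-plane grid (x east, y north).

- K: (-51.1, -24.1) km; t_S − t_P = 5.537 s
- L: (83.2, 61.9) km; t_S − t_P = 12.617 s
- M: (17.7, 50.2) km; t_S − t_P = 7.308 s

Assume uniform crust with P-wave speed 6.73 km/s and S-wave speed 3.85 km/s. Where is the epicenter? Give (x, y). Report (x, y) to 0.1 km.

-2.7 km east, -12.3 km north

Distance from S−P lag: d = Δt · v_P v_S / (v_P − v_S) = Δt · (6.73·3.85)/(6.73−3.85) ≈ 8.9967·Δt.
So d_K = 49.81, d_L = 113.51, d_M = 65.75 km.
Circle about each station: (x + 51.1)² + (y + 24.1)² = 49.81²; (x − 83.2)² + (y − 61.9)² = 113.51²; (x − 17.7)² + (y − 50.2)² = 65.75².
Subtracting the K equation from the L and M equations removes the quadratic terms:
268.6 x + 172.0 y = -2841.65
137.6 x + 148.6 y = -2200.72
Solving the 2×2 system: x ≈ -2.7, y ≈ -12.3 km.
Check against K (with the unrounded x, y): √((x + 51.1)²+(y + 24.1)²) = 49.82 ≈ 49.81 km. ✓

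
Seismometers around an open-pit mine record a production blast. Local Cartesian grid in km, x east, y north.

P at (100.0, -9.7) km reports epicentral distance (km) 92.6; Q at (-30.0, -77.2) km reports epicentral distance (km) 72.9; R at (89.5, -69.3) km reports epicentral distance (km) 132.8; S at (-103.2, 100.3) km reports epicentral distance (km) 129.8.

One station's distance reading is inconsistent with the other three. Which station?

P

Solve using three stations at a time. Using Q, R, S (subtract circle equations pairwise → linear system) gives (x, y) ≈ (-26.4, -4.3).
Distances from that point to each station vs reported:
  P: calculated 126.5 vs reported 92.6 → residual 33.9 km
  Q: calculated 72.9 vs reported 72.9 → residual 0.0 km
  R: calculated 132.8 vs reported 132.8 → residual 0.0 km
  S: calculated 129.8 vs reported 129.8 → residual 0.0 km
Q, R, S are mutually consistent (residuals ≈ 0); P is off by 33.9 km.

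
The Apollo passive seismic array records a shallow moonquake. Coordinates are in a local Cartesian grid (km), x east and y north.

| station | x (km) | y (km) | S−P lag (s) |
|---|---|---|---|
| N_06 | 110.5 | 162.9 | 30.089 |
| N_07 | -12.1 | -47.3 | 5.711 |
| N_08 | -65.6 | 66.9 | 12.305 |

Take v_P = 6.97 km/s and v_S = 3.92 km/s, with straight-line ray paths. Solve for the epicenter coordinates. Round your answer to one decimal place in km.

(-63.1, -43.3)

Distance from S−P lag: d = Δt · v_P v_S / (v_P − v_S) = Δt · (6.97·3.92)/(6.97−3.92) ≈ 8.9582·Δt.
So d_N_06 = 269.54, d_N_07 = 51.16, d_N_08 = 110.23 km.
Circle about each station: (x − 110.5)² + (y − 162.9)² = 269.54²; (x + 12.1)² + (y + 47.3)² = 51.16²; (x + 65.6)² + (y − 66.9)² = 110.23².
Subtracting the N_06 equation from the N_07 and N_08 equations removes the quadratic terms:
-245.2 x − 420.4 y = 33671.51
-352.2 x − 192.0 y = 30533.47
Solving the 2×2 system: x ≈ -63.1, y ≈ -43.3 km.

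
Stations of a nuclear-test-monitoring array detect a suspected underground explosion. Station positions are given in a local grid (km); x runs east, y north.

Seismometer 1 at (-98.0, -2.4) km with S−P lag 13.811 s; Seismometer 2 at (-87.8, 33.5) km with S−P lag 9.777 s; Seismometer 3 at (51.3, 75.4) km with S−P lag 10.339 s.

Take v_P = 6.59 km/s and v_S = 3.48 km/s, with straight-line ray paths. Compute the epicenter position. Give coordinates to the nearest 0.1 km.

Distance from S−P lag: d = Δt · v_P v_S / (v_P − v_S) = Δt · (6.59·3.48)/(6.59−3.48) ≈ 7.3740·Δt.
So d_Seismometer 1 = 101.84, d_Seismometer 2 = 72.10, d_Seismometer 3 = 76.24 km.
Circle about each station: (x + 98.0)² + (y + 2.4)² = 101.84²; (x + 87.8)² + (y − 33.5)² = 72.10²; (x − 51.3)² + (y − 75.4)² = 76.24².
Subtracting pairs of circle equations eliminates x²+y² and gives linear equations (the radical axes):
20.4 x + 71.8 y = 4394.31
298.6 x + 155.6 y = 3265.94
Solving the 2×2 system: x ≈ -24.6, y ≈ 68.2 km.
Check against Seismometer 1 (with the unrounded x, y): √((x + 98.0)²+(y + 2.4)²) = 101.84 ≈ 101.84 km. ✓

(-24.6, 68.2)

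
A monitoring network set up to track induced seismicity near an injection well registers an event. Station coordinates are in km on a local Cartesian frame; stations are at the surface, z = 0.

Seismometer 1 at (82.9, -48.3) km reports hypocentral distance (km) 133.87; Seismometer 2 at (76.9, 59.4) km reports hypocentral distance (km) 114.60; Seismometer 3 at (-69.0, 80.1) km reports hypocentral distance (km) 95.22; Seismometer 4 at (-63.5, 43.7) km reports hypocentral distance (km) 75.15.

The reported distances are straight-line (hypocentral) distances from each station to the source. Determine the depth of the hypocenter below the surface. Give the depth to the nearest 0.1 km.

Each station gives a sphere (x−x_i)² + (y−y_i)² + z² = d_i² (stations at z=0).
Subtracting the Seismometer 1 sphere from Seismometer 2 and Seismometer 3: z² cancels, leaving linear equations in x and y:
-12.0 x + 215.4 y = 5024.69
-303.8 x + 256.8 y = 10826.04
Solving: x ≈ -16.704, y ≈ 22.397 km (keep extra digits for the depth step; rounded: -16.7, 22.4).
Then from the Seismometer 1 sphere: z² = 133.87² − (x − 82.9)² − (y + 48.3)² with x = -16.704, y = 22.397, so z ≈ 54.792 ≈ 54.8 km.

54.8 km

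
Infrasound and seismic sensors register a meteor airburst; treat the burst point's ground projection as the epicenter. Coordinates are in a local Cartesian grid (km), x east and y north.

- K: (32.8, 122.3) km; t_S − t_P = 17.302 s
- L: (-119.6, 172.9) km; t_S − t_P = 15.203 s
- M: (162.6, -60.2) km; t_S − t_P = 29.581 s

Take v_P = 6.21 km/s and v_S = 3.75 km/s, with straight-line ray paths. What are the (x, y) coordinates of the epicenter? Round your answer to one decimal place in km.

(-102.5, 30.0)

Distance from S−P lag: d = Δt · v_P v_S / (v_P − v_S) = Δt · (6.21·3.75)/(6.21−3.75) ≈ 9.4665·Δt.
So d_K = 163.79, d_L = 143.92, d_M = 280.03 km.
Circle about each station: (x − 32.8)² + (y − 122.3)² = 163.79²; (x + 119.6)² + (y − 172.9)² = 143.92²; (x − 162.6)² + (y + 60.2)² = 280.03².
Subtracting the K equation from the L and M equations removes the quadratic terms:
-304.8 x + 101.2 y = 34279.64
259.6 x − 365.0 y = -37559.97
Solving the 2×2 system: x ≈ -102.5, y ≈ 30.0 km.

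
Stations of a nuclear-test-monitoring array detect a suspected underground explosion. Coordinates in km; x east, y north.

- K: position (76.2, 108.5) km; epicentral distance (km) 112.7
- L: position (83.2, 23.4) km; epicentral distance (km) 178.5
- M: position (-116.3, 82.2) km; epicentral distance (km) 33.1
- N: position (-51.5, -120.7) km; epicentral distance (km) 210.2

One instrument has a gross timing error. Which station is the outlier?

Solve using three stations at a time. Using L, M, N (subtract circle equations pairwise → linear system) gives (x, y) ≈ (-83.6, 87.0).
Distances from that point to each station vs reported:
  K: calculated 161.2 vs reported 112.7 → residual 48.5 km
  L: calculated 178.5 vs reported 178.5 → residual 0.0 km
  M: calculated 33.1 vs reported 33.1 → residual 0.0 km
  N: calculated 210.2 vs reported 210.2 → residual 0.0 km
L, M, N are mutually consistent (residuals ≈ 0); K is off by 48.5 km.

K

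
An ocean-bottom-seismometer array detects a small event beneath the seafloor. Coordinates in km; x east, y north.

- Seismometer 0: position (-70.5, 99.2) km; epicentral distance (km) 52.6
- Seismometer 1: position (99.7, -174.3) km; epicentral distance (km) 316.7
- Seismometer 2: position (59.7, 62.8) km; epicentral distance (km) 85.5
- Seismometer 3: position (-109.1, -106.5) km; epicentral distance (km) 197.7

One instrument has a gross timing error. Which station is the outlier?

Seismometer 1

Solve using three stations at a time. Using Seismometer 0, Seismometer 2, Seismometer 3 (subtract circle equations pairwise → linear system) gives (x, y) ≈ (-25.2, 72.5).
Distances from that point to each station vs reported:
  Seismometer 0: calculated 52.6 vs reported 52.6 → residual 0.0 km
  Seismometer 1: calculated 276.6 vs reported 316.7 → residual 40.1 km
  Seismometer 2: calculated 85.5 vs reported 85.5 → residual 0.0 km
  Seismometer 3: calculated 197.7 vs reported 197.7 → residual 0.0 km
Seismometer 0, Seismometer 2, Seismometer 3 are mutually consistent (residuals ≈ 0); Seismometer 1 is off by 40.1 km.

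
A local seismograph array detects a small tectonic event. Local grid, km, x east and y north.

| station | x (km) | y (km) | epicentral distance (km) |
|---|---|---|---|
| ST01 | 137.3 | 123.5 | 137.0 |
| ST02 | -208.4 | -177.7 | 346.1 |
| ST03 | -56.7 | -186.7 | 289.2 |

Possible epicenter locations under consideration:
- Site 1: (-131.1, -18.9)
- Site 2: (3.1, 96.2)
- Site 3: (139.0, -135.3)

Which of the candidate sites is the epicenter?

Site 2

For each candidate, compare |candidate − station| to the reported distance:
Site 1: residuals ST01 166.8, ST02 169.5, ST03 105.6 → max 169.5 km
Site 2: residuals ST01 0.1, ST02 0.0, ST03 0.0 → max 0.1 km
Site 3: residuals ST01 121.8, ST02 3.9, ST03 86.9 → max 121.8 km
Only Site 2 has all residuals ≈ 0.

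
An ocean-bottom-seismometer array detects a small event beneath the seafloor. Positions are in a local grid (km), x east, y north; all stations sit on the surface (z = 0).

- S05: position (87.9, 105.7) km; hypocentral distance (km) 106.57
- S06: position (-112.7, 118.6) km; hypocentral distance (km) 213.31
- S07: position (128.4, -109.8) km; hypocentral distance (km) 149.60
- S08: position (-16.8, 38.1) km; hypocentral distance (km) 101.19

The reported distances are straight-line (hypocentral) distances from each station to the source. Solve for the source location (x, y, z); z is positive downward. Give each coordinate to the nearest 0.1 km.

(66.5, 15.7, 52.9)

Each station gives a sphere (x−x_i)² + (y−y_i)² + z² = d_i² (stations at z=0).
Subtracting the S05 sphere from S06 and S07: z² cancels, leaving linear equations in x and y:
-401.2 x + 25.8 y = -26275.64
81.0 x − 431.0 y = -1379.30
Solving: x ≈ 66.502, y ≈ 15.698 km (keep extra digits for the depth step; rounded: 66.5, 15.7).
Then from the S05 sphere: z² = 106.57² − (x − 87.9)² − (y − 105.7)² with x = 66.502, y = 15.698, so z ≈ 52.905 ≈ 52.9 km.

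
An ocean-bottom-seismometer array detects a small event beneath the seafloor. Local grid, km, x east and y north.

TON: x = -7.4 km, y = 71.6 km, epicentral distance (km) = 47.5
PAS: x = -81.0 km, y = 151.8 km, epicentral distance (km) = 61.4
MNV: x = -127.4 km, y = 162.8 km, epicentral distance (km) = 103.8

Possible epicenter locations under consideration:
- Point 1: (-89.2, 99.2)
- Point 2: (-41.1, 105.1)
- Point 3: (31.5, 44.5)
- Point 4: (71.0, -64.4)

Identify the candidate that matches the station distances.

For each candidate, compare |candidate − station| to the reported distance:
Point 1: residuals TON 38.8, PAS 8.2, MNV 29.6 → max 38.8 km
Point 2: residuals TON 0.0, PAS 0.0, MNV 0.0 → max 0.0 km
Point 3: residuals TON 0.1, PAS 94.1, MNV 94.3 → max 94.3 km
Point 4: residuals TON 109.5, PAS 202.9, MNV 197.8 → max 202.9 km
Only Point 2 has all residuals ≈ 0.

Point 2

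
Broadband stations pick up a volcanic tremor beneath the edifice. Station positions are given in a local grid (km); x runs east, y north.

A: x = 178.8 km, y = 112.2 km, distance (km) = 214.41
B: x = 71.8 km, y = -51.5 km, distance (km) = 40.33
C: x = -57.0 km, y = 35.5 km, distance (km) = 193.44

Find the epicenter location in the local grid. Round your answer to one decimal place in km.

94.4 km east, -84.9 km north

Circle about each station: (x − 178.8)² + (y − 112.2)² = 214.41²; (x − 71.8)² + (y + 51.5)² = 40.33²; (x + 57.0)² + (y − 35.5)² = 193.44².
Subtracting the A equation from the B and C equations removes the quadratic terms:
-214.0 x − 327.4 y = 7594.35
-471.6 x − 153.4 y = -31496.42
Solving the 2×2 system: x ≈ 94.4, y ≈ -84.9 km.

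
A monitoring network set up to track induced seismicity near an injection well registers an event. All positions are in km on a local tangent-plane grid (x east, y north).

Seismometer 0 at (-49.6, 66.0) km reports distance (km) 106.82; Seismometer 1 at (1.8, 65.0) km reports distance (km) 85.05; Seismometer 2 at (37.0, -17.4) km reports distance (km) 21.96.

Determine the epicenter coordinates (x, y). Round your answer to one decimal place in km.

x ≈ 15.1 km, y ≈ -19.0 km

Circle about each station: (x + 49.6)² + (y − 66.0)² = 106.82²; (x − 1.8)² + (y − 65.0)² = 85.05²; (x − 37.0)² + (y + 17.4)² = 21.96².
Subtracting the Seismometer 0 equation from the Seismometer 1 and Seismometer 2 equations removes the quadratic terms:
102.8 x − 2.0 y = 1589.09
173.2 x − 166.8 y = 5783.87
Solving the 2×2 system: x ≈ 15.1, y ≈ -19.0 km.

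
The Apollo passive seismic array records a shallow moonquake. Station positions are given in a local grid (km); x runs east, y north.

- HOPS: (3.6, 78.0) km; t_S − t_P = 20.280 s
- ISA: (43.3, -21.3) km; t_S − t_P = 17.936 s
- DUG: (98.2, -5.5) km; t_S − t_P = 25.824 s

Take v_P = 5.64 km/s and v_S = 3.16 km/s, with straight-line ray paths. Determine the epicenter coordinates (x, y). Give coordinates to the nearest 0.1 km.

(-84.5, -38.1)

Distance from S−P lag: d = Δt · v_P v_S / (v_P − v_S) = Δt · (5.64·3.16)/(5.64−3.16) ≈ 7.1865·Δt.
So d_HOPS = 145.74, d_ISA = 128.90, d_DUG = 185.58 km.
Circle about each station: (x − 3.6)² + (y − 78.0)² = 145.74²; (x − 43.3)² + (y + 21.3)² = 128.90²; (x − 98.2)² + (y + 5.5)² = 185.58².
Subtracting pairs of circle equations eliminates x²+y² and gives linear equations (the radical axes):
79.4 x − 198.6 y = 856.56
189.2 x − 167.0 y = -9623.26
Solving the 2×2 system: x ≈ -84.5, y ≈ -38.1 km.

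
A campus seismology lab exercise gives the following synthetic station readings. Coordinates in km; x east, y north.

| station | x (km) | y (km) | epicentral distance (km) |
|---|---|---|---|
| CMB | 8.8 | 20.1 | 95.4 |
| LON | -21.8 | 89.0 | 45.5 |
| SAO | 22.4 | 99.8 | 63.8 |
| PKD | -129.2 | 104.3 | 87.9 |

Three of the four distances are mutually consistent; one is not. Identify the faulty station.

Solve using three stations at a time. Using CMB, SAO, PKD (subtract circle equations pairwise → linear system) gives (x, y) ≈ (-41.4, 101.2).
Distances from that point to each station vs reported:
  CMB: calculated 95.4 vs reported 95.4 → residual 0.0 km
  LON: calculated 23.1 vs reported 45.5 → residual 22.4 km
  SAO: calculated 63.8 vs reported 63.8 → residual 0.0 km
  PKD: calculated 87.9 vs reported 87.9 → residual 0.0 km
CMB, SAO, PKD are mutually consistent (residuals ≈ 0); LON is off by 22.4 km.

LON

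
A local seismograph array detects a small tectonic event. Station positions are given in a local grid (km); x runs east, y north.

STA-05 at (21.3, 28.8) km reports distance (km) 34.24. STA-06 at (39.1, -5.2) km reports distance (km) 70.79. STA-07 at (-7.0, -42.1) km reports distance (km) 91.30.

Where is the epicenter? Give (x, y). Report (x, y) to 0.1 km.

(-6.2, 49.2)

Circle about each station: (x − 21.3)² + (y − 28.8)² = 34.24²; (x − 39.1)² + (y + 5.2)² = 70.79²; (x + 7.0)² + (y + 42.1)² = 91.30².
Subtracting the STA-05 equation from the STA-06 and STA-07 equations removes the quadratic terms:
35.6 x − 68.0 y = -3566.13
-56.6 x − 141.8 y = -6625.03
Solving the 2×2 system: x ≈ -6.2, y ≈ 49.2 km.
Check against STA-05 (with the unrounded x, y): √((x − 21.3)²+(y − 28.8)²) = 34.24 ≈ 34.24 km. ✓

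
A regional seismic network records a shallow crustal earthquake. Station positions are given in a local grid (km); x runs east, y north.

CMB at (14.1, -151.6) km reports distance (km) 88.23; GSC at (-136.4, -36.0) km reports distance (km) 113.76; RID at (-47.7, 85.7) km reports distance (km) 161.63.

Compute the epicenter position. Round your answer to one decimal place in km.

Circle about each station: (x − 14.1)² + (y + 151.6)² = 88.23²; (x + 136.4)² + (y + 36.0)² = 113.76²; (x + 47.7)² + (y − 85.7)² = 161.63².
Subtracting pairs of circle equations eliminates x²+y² and gives linear equations (the radical axes):
-301.0 x + 231.2 y = -8437.21
-123.6 x + 474.6 y = -31901.31
Solving the 2×2 system: x ≈ -29.5, y ≈ -74.9 km.

x ≈ -29.5 km, y ≈ -74.9 km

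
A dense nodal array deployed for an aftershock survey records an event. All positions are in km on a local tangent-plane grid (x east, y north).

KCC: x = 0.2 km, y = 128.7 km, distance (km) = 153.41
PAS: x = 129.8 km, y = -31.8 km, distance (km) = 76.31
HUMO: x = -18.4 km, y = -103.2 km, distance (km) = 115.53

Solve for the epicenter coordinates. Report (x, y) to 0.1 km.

Circle about each station: (x − 0.2)² + (y − 128.7)² = 153.41²; (x − 129.8)² + (y + 31.8)² = 76.31²; (x + 18.4)² + (y + 103.2)² = 115.53².
Subtracting the KCC equation from the PAS and HUMO equations removes the quadratic terms:
259.2 x − 321.0 y = 19006.96
-37.2 x − 463.8 y = 4612.52
Solving the 2×2 system: x ≈ 55.5, y ≈ -14.4 km.
Check against KCC (with the unrounded x, y): √((x − 0.2)²+(y − 128.7)²) = 153.41 ≈ 153.41 km. ✓

55.5 km east, -14.4 km north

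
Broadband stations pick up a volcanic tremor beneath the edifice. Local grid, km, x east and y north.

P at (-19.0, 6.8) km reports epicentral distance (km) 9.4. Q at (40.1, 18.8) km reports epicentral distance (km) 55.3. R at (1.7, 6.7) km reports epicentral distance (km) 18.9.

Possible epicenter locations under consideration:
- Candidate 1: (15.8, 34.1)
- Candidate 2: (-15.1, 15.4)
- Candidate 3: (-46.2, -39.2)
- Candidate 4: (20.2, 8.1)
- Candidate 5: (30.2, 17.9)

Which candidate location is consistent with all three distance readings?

Candidate 2

For each candidate, compare |candidate − station| to the reported distance:
Candidate 1: residuals P 34.8, Q 26.6, R 11.9 → max 34.8 km
Candidate 2: residuals P 0.0, Q 0.0, R 0.0 → max 0.0 km
Candidate 3: residuals P 44.0, Q 48.7, R 47.4 → max 48.7 km
Candidate 4: residuals P 29.8, Q 32.7, R 0.3 → max 32.7 km
Candidate 5: residuals P 41.0, Q 45.4, R 11.7 → max 45.4 km
Only Candidate 2 has all residuals ≈ 0.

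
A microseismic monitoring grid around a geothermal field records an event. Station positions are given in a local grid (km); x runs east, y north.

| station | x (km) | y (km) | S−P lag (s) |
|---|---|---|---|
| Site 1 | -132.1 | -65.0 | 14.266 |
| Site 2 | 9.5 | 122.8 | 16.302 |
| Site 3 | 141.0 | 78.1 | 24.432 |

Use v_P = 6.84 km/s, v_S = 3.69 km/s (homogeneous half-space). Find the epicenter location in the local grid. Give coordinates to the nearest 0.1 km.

Distance from S−P lag: d = Δt · v_P v_S / (v_P − v_S) = Δt · (6.84·3.69)/(6.84−3.69) ≈ 8.0126·Δt.
So d_Site 1 = 114.31, d_Site 2 = 130.62, d_Site 3 = 195.76 km.
Circle about each station: (x + 132.1)² + (y + 65.0)² = 114.31²; (x − 9.5)² + (y − 122.8)² = 130.62²; (x − 141.0)² + (y − 78.1)² = 195.76².
Subtracting the Site 1 equation from the Site 2 and Site 3 equations removes the quadratic terms:
283.2 x + 375.6 y = -10500.13
546.2 x + 286.2 y = -20950.00
Solving the 2×2 system: x ≈ -39.2, y ≈ 1.6 km.

-39.2 km east, 1.6 km north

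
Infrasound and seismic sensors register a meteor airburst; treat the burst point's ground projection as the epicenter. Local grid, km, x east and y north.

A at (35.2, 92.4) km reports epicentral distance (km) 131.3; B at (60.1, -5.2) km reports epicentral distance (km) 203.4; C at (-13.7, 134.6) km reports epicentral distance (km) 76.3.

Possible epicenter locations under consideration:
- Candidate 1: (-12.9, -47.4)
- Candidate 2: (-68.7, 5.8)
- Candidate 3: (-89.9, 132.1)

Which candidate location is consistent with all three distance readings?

For each candidate, compare |candidate − station| to the reported distance:
Candidate 1: residuals A 16.5, B 119.1, C 105.7 → max 119.1 km
Candidate 2: residuals A 4.0, B 74.1, C 63.8 → max 74.1 km
Candidate 3: residuals A 0.1, B 0.0, C 0.1 → max 0.1 km
Only Candidate 3 has all residuals ≈ 0.

Candidate 3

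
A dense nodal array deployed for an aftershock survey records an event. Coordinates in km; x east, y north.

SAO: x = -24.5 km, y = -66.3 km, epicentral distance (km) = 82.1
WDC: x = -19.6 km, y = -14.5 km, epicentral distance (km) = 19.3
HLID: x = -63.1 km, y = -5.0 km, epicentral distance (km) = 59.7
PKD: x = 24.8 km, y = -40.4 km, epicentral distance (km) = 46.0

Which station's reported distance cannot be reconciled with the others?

SAO

Solve using three stations at a time. Using WDC, HLID, PKD (subtract circle equations pairwise → linear system) gives (x, y) ≈ (-3.4, -4.1).
Distances from that point to each station vs reported:
  SAO: calculated 65.6 vs reported 82.1 → residual 16.5 km
  WDC: calculated 19.2 vs reported 19.3 → residual 0.1 km
  HLID: calculated 59.7 vs reported 59.7 → residual 0.0 km
  PKD: calculated 46.0 vs reported 46.0 → residual 0.0 km
WDC, HLID, PKD are mutually consistent (residuals ≈ 0); SAO is off by 16.5 km.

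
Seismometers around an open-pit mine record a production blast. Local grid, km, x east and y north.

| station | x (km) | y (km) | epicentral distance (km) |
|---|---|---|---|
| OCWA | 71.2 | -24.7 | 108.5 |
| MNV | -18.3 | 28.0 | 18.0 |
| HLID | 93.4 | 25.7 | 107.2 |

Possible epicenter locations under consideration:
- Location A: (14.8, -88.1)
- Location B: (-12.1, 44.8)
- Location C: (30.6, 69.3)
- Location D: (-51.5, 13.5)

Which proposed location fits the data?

Location B

For each candidate, compare |candidate − station| to the reported distance:
Location A: residuals OCWA 23.6, MNV 102.7, HLID 31.1 → max 102.7 km
Location B: residuals OCWA 0.0, MNV 0.1, HLID 0.0 → max 0.1 km
Location C: residuals OCWA 6.1, MNV 46.0, HLID 30.7 → max 46.0 km
Location D: residuals OCWA 20.0, MNV 18.2, HLID 38.2 → max 38.2 km
Only Location B has all residuals ≈ 0.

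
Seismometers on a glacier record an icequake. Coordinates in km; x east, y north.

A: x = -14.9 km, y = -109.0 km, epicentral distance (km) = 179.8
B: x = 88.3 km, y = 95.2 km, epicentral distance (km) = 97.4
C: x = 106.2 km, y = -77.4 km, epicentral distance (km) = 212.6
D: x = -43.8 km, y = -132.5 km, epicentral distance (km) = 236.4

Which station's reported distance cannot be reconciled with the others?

Solve using three stations at a time. Using B, C, D (subtract circle equations pairwise → linear system) gives (x, y) ≈ (-9.0, 101.3).
Distances from that point to each station vs reported:
  A: calculated 210.4 vs reported 179.8 → residual 30.6 km
  B: calculated 97.4 vs reported 97.4 → residual 0.0 km
  C: calculated 212.6 vs reported 212.6 → residual 0.0 km
  D: calculated 236.4 vs reported 236.4 → residual 0.0 km
B, C, D are mutually consistent (residuals ≈ 0); A is off by 30.6 km.

A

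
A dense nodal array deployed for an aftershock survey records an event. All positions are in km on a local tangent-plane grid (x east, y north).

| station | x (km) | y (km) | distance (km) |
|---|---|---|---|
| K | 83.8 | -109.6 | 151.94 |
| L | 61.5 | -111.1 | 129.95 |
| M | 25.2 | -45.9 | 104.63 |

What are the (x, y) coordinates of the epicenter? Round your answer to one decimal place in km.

-67.4 km east, -94.6 km north

Circle about each station: (x − 83.8)² + (y + 109.6)² = 151.94²; (x − 61.5)² + (y + 111.1)² = 129.95²; (x − 25.2)² + (y + 45.9)² = 104.63².
Subtracting the K equation from the L and M equations removes the quadratic terms:
-44.6 x − 3.0 y = 3289.62
-117.2 x + 127.4 y = -4154.42
Solving the 2×2 system: x ≈ -67.4, y ≈ -94.6 km.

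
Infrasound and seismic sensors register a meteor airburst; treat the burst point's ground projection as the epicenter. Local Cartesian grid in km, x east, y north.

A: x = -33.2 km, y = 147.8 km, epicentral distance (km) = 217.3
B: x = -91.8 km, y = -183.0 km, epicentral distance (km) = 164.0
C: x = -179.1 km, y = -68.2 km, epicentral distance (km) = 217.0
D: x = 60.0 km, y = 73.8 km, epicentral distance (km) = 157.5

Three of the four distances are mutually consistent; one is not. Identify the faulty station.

A

Solve using three stations at a time. Using B, C, D (subtract circle equations pairwise → linear system) gives (x, y) ≈ (37.4, -82.1).
Distances from that point to each station vs reported:
  A: calculated 240.5 vs reported 217.3 → residual 23.2 km
  B: calculated 164.0 vs reported 164.0 → residual 0.0 km
  C: calculated 217.0 vs reported 217.0 → residual 0.0 km
  D: calculated 157.5 vs reported 157.5 → residual 0.0 km
B, C, D are mutually consistent (residuals ≈ 0); A is off by 23.2 km.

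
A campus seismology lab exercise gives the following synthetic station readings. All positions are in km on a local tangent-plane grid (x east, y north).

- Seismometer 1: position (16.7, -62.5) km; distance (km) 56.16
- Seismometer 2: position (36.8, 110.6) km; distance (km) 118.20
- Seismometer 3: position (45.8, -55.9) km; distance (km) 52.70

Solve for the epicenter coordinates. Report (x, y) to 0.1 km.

25.9 km east, -7.1 km north

Circle about each station: (x − 16.7)² + (y + 62.5)² = 56.16²; (x − 36.8)² + (y − 110.6)² = 118.20²; (x − 45.8)² + (y + 55.9)² = 52.70².
Subtracting pairs of circle equations eliminates x²+y² and gives linear equations (the radical axes):
40.2 x + 346.2 y = -1415.83
58.2 x + 13.2 y = 1413.97
Solving the 2×2 system: x ≈ 25.9, y ≈ -7.1 km.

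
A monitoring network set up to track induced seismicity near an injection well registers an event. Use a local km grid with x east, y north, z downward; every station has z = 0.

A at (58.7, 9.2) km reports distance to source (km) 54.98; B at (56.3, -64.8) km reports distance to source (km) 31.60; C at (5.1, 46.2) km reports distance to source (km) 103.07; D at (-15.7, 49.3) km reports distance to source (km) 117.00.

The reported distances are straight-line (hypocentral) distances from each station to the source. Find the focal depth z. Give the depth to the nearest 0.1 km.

depth ≈ 21.2 km

Each station gives a sphere (x−x_i)² + (y−y_i)² + z² = d_i² (stations at z=0).
Subtracting the A sphere from B and C: z² cancels, leaving linear equations in x and y:
-4.8 x − 148.0 y = 5862.64
-107.2 x + 74.0 y = -8970.50
Solving: x ≈ 55.102, y ≈ -41.400 km (keep extra digits for the depth step; rounded: 55.1, -41.4).
Then from the A sphere: z² = 54.98² − (x − 58.7)² − (y − 9.2)² with x = 55.102, y = -41.400, so z ≈ 21.201 ≈ 21.2 km.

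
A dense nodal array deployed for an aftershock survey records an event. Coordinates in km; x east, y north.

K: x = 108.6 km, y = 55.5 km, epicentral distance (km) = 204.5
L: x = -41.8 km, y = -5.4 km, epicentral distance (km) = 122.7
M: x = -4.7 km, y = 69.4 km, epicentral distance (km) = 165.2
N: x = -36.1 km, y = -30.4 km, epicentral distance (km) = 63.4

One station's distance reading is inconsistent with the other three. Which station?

Solve using three stations at a time. Using K, M, N (subtract circle equations pairwise → linear system) gives (x, y) ≈ (-31.3, -93.7).
Distances from that point to each station vs reported:
  K: calculated 204.5 vs reported 204.5 → residual 0.0 km
  L: calculated 88.9 vs reported 122.7 → residual 33.8 km
  M: calculated 165.2 vs reported 165.2 → residual 0.0 km
  N: calculated 63.4 vs reported 63.4 → residual 0.0 km
K, M, N are mutually consistent (residuals ≈ 0); L is off by 33.8 km.

L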